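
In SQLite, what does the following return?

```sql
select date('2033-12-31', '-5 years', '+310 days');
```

Adding -5 years to 2033-12-31 gives 2028-12-31.
Applying '+310 days' to 2028-12-31: counting 310 days forward gives 2029-11-06.

2029-11-06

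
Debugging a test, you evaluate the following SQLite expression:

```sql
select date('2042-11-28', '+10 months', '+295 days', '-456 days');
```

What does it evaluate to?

Adding +10 months to 2042-11-28 gives 2043-09-28.
Applying '+295 days' to 2043-09-28: counting 295 days forward gives 2044-07-19.
Applying '-456 days' to 2044-07-19: counting 456 days back gives 2043-04-20.

2043-04-20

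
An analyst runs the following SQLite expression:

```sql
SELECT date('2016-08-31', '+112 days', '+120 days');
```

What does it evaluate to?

2017-04-20

Applying '+112 days' to 2016-08-31: counting 112 days forward gives 2016-12-21.
Applying '+120 days' to 2016-12-21: counting 120 days forward gives 2017-04-20.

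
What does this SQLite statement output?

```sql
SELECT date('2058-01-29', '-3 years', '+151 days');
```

2055-06-29

Adding -3 years to 2058-01-29 gives 2055-01-29.
Applying '+151 days' to 2055-01-29: counting 151 days forward gives 2055-06-29.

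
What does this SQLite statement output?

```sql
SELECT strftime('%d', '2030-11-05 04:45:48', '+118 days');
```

03

First apply '+118 days': 2030-11-05 04:45:48 → 2031-03-03 04:45:48.
`%d` extracts the 2-digit day of month: 03.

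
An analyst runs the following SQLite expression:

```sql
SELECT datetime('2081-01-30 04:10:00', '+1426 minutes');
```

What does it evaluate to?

1426 minutes = 23h 46m; +1426 minutes from 2081-01-30 04:10:00 is 2081-01-31 03:56:00 (crosses midnight).

2081-01-31 03:56:00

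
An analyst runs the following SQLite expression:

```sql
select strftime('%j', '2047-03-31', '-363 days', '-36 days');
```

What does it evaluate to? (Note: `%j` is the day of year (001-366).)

First apply '-363 days', '-36 days': 2047-03-31 → 2046-02-25.
Day-of-year for 2046-02-25: days since 2046-01-01 inclusive = 56, zero-padded to 056.

056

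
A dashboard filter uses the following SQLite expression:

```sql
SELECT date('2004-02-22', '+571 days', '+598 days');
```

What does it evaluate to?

Applying '+571 days' to 2004-02-22: counting 571 days forward gives 2005-09-15.
Applying '+598 days' to 2005-09-15: counting 598 days forward gives 2007-05-06.

2007-05-06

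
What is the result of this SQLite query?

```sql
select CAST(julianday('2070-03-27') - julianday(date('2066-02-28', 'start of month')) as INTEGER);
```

`start of month` rewinds 2066-02-28 to 2066-02-01.
27 days remain in February 2066 after the 1st (28 − 1).
Full months from March 2066 through February 2070 contribute their day counts.
Then 27 days into March 2070.
Total: 27 + 31 + 30 + 31 + 30 + 31 + 31 + 30 + 31 + 30 + 31 + 31 + 28 + 31 + 30 + 31 + 30 + 31 + 31 + 30 + 31 + 30 + 31 + 31 + 29 + 31 + 30 + 31 + 30 + 31 + 31 + 30 + 31 + 30 + 31 + 31 + 28 + 31 + 30 + 31 + 30 + 31 + 31 + 30 + 31 + 30 + 31 + 31 + 28 + 27 = 1515.

1515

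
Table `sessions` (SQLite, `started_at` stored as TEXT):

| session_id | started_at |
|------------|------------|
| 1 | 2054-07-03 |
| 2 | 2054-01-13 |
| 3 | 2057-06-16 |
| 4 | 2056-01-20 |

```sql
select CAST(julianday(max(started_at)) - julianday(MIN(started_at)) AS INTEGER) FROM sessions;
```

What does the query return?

MIN = 2054-01-13, MAX = 2057-06-16.
18 days remain in January 2054 after the 13th (31 − 13).
Full months from February 2054 through May 2057 contribute their day counts.
Then 16 days into June 2057.
Total: 18 + 28 + 31 + 30 + 31 + 30 + 31 + 31 + 30 + 31 + 30 + 31 + 31 + 28 + 31 + 30 + 31 + 30 + 31 + 31 + 30 + 31 + 30 + 31 + 31 + 29 + 31 + 30 + 31 + 30 + 31 + 31 + 30 + 31 + 30 + 31 + 31 + 28 + 31 + 30 + 31 + 16 = 1250.

1250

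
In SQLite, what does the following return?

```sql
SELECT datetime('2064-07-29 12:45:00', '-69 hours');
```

2064-07-26 15:45:00

-69 hours from 2064-07-29 12:45:00 is 2064-07-26 15:45:00 (crosses midnight).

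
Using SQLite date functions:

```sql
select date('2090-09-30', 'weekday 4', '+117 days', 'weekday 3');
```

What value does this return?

`weekday 4` advances to the next Thursday; 2090-09-30 is a Saturday, so it moves forward to 2090-10-05.
Applying '+117 days' to 2090-10-05: counting 117 days forward gives 2091-01-30.
`weekday 3` advances to the next Wednesday; 2091-01-30 is a Tuesday, so it moves forward to 2091-01-31.

2091-01-31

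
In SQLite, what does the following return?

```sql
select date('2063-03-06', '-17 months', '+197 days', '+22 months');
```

2064-02-21

Adding -17 months to 2063-03-06 gives 2061-10-06.
Applying '+197 days' to 2061-10-06: counting 197 days forward gives 2062-04-21.
Adding +22 months to 2062-04-21 gives 2064-02-21.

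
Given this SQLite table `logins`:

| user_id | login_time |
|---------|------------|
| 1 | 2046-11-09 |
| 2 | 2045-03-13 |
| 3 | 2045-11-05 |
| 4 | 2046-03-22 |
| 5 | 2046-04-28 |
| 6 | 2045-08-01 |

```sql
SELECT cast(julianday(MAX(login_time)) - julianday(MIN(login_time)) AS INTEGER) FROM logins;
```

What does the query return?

MIN = 2045-03-13, MAX = 2046-11-09.
18 days remain in March 2045 after the 13th (31 − 13).
Full months from April 2045 through October 2046 contribute their day counts.
Then 9 days into November 2046.
Total: 18 + 30 + 31 + 30 + 31 + 31 + 30 + 31 + 30 + 31 + 31 + 28 + 31 + 30 + 31 + 30 + 31 + 31 + 30 + 31 + 9 = 606.

606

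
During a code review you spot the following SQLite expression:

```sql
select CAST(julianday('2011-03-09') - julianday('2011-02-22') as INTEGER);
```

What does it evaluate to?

15

6 days remain in February 2011 after the 22nd (28 − 22).
Then 9 days into March 2011.
Total: 6 + 9 = 15.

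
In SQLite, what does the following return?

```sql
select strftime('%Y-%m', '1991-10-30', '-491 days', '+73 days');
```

1990-09

First apply '-491 days', '+73 days': 1991-10-30 → 1990-09-07.
`%Y-%m` extracts the year-month: 1990-09.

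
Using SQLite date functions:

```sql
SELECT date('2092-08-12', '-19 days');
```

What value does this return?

Going back 12 days from 2092-08-12 reaches 2092-07-31 (last day of July, 31 days).
Going back 7 days within July lands on 2092-07-24.

2092-07-24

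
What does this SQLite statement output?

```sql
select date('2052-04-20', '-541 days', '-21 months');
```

2049-01-27

Applying '-541 days' to 2052-04-20: counting 541 days back gives 2050-10-27.
Adding -21 months to 2050-10-27 gives 2049-01-27.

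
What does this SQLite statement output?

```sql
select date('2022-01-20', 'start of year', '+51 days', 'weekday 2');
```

`start of year` rewinds 2022-01-20 to 2022-01-01.
Applying '+51 days' to 2022-01-01: counting 51 days forward gives 2022-02-21.
`weekday 2` advances to the next Tuesday; 2022-02-21 is a Monday, so it moves forward to 2022-02-22.

2022-02-22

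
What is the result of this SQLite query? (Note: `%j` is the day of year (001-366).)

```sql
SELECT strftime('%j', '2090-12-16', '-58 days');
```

First apply '-58 days': 2090-12-16 → 2090-10-19.
Day-of-year for 2090-10-19: days since 2090-01-01 inclusive = 292, zero-padded to 292.

292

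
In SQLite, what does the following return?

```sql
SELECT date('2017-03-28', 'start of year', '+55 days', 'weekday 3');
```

`start of year` rewinds 2017-03-28 to 2017-01-01.
Applying '+55 days' to 2017-01-01: counting 55 days forward gives 2017-02-25.
`weekday 3` advances to the next Wednesday; 2017-02-25 is a Saturday, so it moves forward to 2017-03-01.

2017-03-01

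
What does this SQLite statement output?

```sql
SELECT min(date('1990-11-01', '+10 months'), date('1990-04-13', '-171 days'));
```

date('1990-11-01', '+10 months') → 1991-09-01.
date('1990-04-13', '-171 days') → 1989-10-24.
Earlier of the two is 1989-10-24.

1989-10-24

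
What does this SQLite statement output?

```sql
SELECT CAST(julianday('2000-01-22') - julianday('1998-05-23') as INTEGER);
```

8 days remain in May 1998 after the 23rd (31 − 23).
Full months from June 1998 through December 1999 contribute their day counts.
Then 22 days into January 2000.
Total: 8 + 30 + 31 + 31 + 30 + 31 + 30 + 31 + 31 + 28 + 31 + 30 + 31 + 30 + 31 + 31 + 30 + 31 + 30 + 31 + 22 = 609.

609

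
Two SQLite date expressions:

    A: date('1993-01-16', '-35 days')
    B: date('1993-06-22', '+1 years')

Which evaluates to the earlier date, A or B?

A

A = 1992-12-12.
B = 1994-06-22.
A is earlier.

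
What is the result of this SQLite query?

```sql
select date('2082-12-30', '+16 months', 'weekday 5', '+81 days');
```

2084-07-25

Adding +16 months to 2082-12-30 gives 2084-04-30.
`weekday 5` advances to the next Friday; 2084-04-30 is a Sunday, so it moves forward to 2084-05-05.
Applying '+81 days' to 2084-05-05: counting 81 days forward gives 2084-07-25.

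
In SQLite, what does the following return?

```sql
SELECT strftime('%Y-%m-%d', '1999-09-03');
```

`%Y-%m-%d` extracts the ISO date: 1999-09-03.

1999-09-03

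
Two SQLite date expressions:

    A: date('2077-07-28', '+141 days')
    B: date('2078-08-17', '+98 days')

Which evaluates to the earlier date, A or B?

A = 2077-12-16.
B = 2078-11-23.
A is earlier.

A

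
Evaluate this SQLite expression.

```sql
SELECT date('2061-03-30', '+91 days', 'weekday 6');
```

Applying '+91 days' to 2061-03-30: counting 91 days forward gives 2061-06-29.
`weekday 6` advances to the next Saturday; 2061-06-29 is a Wednesday, so it moves forward to 2061-07-02.

2061-07-02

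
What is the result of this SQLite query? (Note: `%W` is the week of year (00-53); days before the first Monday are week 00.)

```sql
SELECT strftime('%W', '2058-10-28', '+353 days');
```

First apply '+353 days': 2058-10-28 → 2059-10-16.
2059-10-16 is a Thursday. SQLite's %W counts Mondays since the year started; the result is 41.

41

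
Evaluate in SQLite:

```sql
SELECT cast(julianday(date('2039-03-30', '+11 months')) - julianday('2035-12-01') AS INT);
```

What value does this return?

Adding +11 months to 2039-03-30 targets 2040-02-30. February 2040 has only 29 days, so SQLite normalizes the 1-day overflow forward to 2040-03-01.
30 days remain in December 2035 after the 1st (31 − 1).
Full months from January 2036 through February 2040 contribute their day counts.
Then 1 day into March 2040.
Total: 30 + 31 + 29 + 31 + 30 + 31 + 30 + 31 + 31 + 30 + 31 + 30 + 31 + 31 + 28 + 31 + 30 + 31 + 30 + 31 + 31 + 30 + 31 + 30 + 31 + 31 + 28 + 31 + 30 + 31 + 30 + 31 + 31 + 30 + 31 + 30 + 31 + 31 + 28 + 31 + 30 + 31 + 30 + 31 + 31 + 30 + 31 + 30 + 31 + 31 + 29 + 1 = 1552.

1552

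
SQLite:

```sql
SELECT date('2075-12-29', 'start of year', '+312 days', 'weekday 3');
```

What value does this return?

`start of year` rewinds 2075-12-29 to 2075-01-01.
Applying '+312 days' to 2075-01-01: counting 312 days forward gives 2075-11-09.
`weekday 3` advances to the next Wednesday; 2075-11-09 is a Saturday, so it moves forward to 2075-11-13.

2075-11-13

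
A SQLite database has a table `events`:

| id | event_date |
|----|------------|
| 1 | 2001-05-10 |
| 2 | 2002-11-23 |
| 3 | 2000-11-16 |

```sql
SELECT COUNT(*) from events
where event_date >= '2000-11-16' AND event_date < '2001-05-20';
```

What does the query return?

2

Rows in [2000-11-16, 2001-05-20): 2001-05-10, 2000-11-16 → 2 rows.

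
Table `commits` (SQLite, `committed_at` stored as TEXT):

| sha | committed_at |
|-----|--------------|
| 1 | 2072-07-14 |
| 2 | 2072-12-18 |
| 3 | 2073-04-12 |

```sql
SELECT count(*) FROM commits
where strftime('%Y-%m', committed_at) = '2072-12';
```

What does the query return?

1

Rows with year-month 2072-12: 2072-12-18 → 1.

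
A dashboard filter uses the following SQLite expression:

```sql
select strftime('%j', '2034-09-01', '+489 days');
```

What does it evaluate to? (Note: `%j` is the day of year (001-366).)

First apply '+489 days': 2034-09-01 → 2036-01-03.
Day-of-year for 2036-01-03: days since 2036-01-01 inclusive = 3, zero-padded to 003.

003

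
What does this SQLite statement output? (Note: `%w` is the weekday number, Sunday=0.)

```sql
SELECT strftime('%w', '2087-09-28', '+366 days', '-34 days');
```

First apply '+366 days', '-34 days': 2087-09-28 → 2088-08-25.
2088-08-25 is a Wednesday; with Sunday=0 that is 3.

3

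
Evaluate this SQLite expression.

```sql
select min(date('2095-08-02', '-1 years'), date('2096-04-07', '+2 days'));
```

date('2095-08-02', '-1 years') → 2094-08-02.
date('2096-04-07', '+2 days') → 2096-04-09.
Earlier of the two is 2094-08-02.

2094-08-02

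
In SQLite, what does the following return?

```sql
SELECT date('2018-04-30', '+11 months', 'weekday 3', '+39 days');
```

2019-05-12

Adding +11 months to 2018-04-30 gives 2019-03-30.
`weekday 3` advances to the next Wednesday; 2019-03-30 is a Saturday, so it moves forward to 2019-04-03.
April 2019 has 30 days; 27 remain after the 3rd, so 28 days reach 2019-05-01.
Advancing 11 more days within May lands on 2019-05-12.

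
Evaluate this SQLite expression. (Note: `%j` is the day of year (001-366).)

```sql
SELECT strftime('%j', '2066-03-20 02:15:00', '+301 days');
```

015

First apply '+301 days': 2066-03-20 02:15:00 → 2067-01-15 02:15:00.
Day-of-year for 2067-01-15: days since 2067-01-01 inclusive = 15, zero-padded to 015.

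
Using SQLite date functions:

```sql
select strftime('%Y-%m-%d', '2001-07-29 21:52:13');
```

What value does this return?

`%Y-%m-%d` extracts the ISO date: 2001-07-29.

2001-07-29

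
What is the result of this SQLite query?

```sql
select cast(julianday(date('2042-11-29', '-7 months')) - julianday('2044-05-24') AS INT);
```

-756

Adding -7 months to 2042-11-29 gives 2042-04-29.
1 day remains in April 2042 after the 29th (30 − 29).
Full months from May 2042 through April 2044 contribute their day counts.
Then 24 days into May 2044.
Total: 1 + 31 + 30 + 31 + 31 + 30 + 31 + 30 + 31 + 31 + 28 + 31 + 30 + 31 + 30 + 31 + 31 + 30 + 31 + 30 + 31 + 31 + 29 + 31 + 30 + 24 = 756.
The subtraction is earlier − later, so the result is −756 → -756.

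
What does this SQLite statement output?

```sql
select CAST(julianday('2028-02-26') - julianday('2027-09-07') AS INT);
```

172

23 days remain in September 2027 after the 7th (30 − 7).
October 2027: 31 days.
November 2027: 30 days.
December 2027: 31 days.
January 2028: 31 days.
Then 26 days into February 2028.
Total: 23 + 31 + 30 + 31 + 31 + 26 = 172.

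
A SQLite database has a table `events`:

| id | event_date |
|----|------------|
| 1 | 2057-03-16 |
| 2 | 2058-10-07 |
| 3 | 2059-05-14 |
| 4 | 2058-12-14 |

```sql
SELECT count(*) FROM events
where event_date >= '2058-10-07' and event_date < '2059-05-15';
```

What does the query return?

Rows in [2058-10-07, 2059-05-15): 2058-10-07, 2059-05-14, 2058-12-14 → 3 rows.

3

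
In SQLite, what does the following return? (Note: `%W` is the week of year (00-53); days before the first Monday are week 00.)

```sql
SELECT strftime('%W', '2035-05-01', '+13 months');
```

21

First apply '+13 months': 2035-05-01 → 2036-06-01.
2036-06-01 is a Sunday. SQLite's %W counts Mondays since the year started; the result is 21.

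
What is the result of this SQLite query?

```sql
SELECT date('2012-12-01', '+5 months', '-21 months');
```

Adding +5 months to 2012-12-01 gives 2013-05-01.
Adding -21 months to 2013-05-01 gives 2011-08-01.

2011-08-01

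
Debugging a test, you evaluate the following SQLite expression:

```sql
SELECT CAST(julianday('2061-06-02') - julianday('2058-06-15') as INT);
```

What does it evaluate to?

1083

15 days remain in June 2058 after the 15th (30 − 15).
Full months from July 2058 through May 2061 contribute their day counts.
Then 2 days into June 2061.
Total: 15 + 31 + 31 + 30 + 31 + 30 + 31 + 31 + 28 + 31 + 30 + 31 + 30 + 31 + 31 + 30 + 31 + 30 + 31 + 31 + 29 + 31 + 30 + 31 + 30 + 31 + 31 + 30 + 31 + 30 + 31 + 31 + 28 + 31 + 30 + 31 + 2 = 1083.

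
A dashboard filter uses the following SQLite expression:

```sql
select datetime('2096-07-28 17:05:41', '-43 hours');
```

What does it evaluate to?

2096-07-26 22:05:41

-43 hours from 2096-07-28 17:05:41 is 2096-07-26 22:05:41 (crosses midnight).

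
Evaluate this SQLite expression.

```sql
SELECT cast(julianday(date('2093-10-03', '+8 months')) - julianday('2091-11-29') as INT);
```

917

Adding +8 months to 2093-10-03 gives 2094-06-03.
1 day remains in November 2091 after the 29th (30 − 29).
Full months from December 2091 through May 2094 contribute their day counts.
Then 3 days into June 2094.
Total: 1 + 31 + 31 + 29 + 31 + 30 + 31 + 30 + 31 + 31 + 30 + 31 + 30 + 31 + 31 + 28 + 31 + 30 + 31 + 30 + 31 + 31 + 30 + 31 + 30 + 31 + 31 + 28 + 31 + 30 + 31 + 3 = 917.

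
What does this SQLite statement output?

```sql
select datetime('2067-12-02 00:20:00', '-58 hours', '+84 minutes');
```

-58 hours from 2067-12-02 00:20:00 is 2067-11-29 14:20:00 (crosses midnight).
84 minutes = 1h 24m; +84 minutes from 2067-11-29 14:20:00 is 2067-11-29 15:44:00.

2067-11-29 15:44:00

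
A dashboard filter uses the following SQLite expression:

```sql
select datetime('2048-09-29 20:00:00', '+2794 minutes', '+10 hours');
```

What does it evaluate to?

2794 minutes = 46h 34m; +2794 minutes from 2048-09-29 20:00:00 is 2048-10-01 18:34:00 (crosses midnight).
+10 hours from 2048-10-01 18:34:00 is 2048-10-02 04:34:00 (crosses midnight).

2048-10-02 04:34:00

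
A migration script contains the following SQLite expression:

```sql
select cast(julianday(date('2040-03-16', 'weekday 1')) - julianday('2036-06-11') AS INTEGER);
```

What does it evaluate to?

1377

`weekday 1` advances to the next Monday; 2040-03-16 is a Friday, so it moves forward to 2040-03-19.
19 days remain in June 2036 after the 11th (30 − 11).
Full months from July 2036 through February 2040 contribute their day counts.
Then 19 days into March 2040.
Total: 19 + 31 + 31 + 30 + 31 + 30 + 31 + 31 + 28 + 31 + 30 + 31 + 30 + 31 + 31 + 30 + 31 + 30 + 31 + 31 + 28 + 31 + 30 + 31 + 30 + 31 + 31 + 30 + 31 + 30 + 31 + 31 + 28 + 31 + 30 + 31 + 30 + 31 + 31 + 30 + 31 + 30 + 31 + 31 + 29 + 19 = 1377.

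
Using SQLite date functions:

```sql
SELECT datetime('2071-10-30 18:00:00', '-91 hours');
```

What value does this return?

-91 hours from 2071-10-30 18:00:00 is 2071-10-26 23:00:00 (crosses midnight).

2071-10-26 23:00:00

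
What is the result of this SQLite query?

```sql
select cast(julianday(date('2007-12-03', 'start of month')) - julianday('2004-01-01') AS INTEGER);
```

`start of month` rewinds 2007-12-03 to 2007-12-01.
30 days remain in January 2004 after the 1st (31 − 1).
Full months from February 2004 through November 2007 contribute their day counts.
Then 1 day into December 2007.
Total: 30 + 29 + 31 + 30 + 31 + 30 + 31 + 31 + 30 + 31 + 30 + 31 + 31 + 28 + 31 + 30 + 31 + 30 + 31 + 31 + 30 + 31 + 30 + 31 + 31 + 28 + 31 + 30 + 31 + 30 + 31 + 31 + 30 + 31 + 30 + 31 + 31 + 28 + 31 + 30 + 31 + 30 + 31 + 31 + 30 + 31 + 30 + 1 = 1430.

1430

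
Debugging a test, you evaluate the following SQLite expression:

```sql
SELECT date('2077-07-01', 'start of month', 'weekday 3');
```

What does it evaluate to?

`start of month` rewinds 2077-07-01 to 2077-07-01.
`weekday 3` advances to the next Wednesday; 2077-07-01 is a Thursday, so it moves forward to 2077-07-07.

2077-07-07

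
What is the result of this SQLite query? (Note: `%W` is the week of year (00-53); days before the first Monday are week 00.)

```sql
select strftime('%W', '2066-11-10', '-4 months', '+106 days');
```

42

First apply '-4 months', '+106 days': 2066-11-10 → 2066-10-24.
2066-10-24 is a Sunday. SQLite's %W counts Mondays since the year started; the result is 42.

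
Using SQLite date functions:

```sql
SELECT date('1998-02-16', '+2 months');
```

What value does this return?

Adding +2 months to 1998-02-16 gives 1998-04-16.

1998-04-16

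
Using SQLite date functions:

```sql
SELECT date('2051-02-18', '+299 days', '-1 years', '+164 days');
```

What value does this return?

Applying '+299 days' to 2051-02-18: counting 299 days forward gives 2051-12-14.
Adding -1 year to 2051-12-14 gives 2050-12-14.
Applying '+164 days' to 2050-12-14: counting 164 days forward gives 2051-05-27.

2051-05-27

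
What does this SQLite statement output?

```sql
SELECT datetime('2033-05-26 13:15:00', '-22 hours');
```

2033-05-25 15:15:00

-22 hours from 2033-05-26 13:15:00 is 2033-05-25 15:15:00 (crosses midnight).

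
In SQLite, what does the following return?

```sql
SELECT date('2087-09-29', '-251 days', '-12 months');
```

2086-01-21

Applying '-251 days' to 2087-09-29: counting 251 days back gives 2087-01-21.
Adding -12 months to 2087-01-21 gives 2086-01-21.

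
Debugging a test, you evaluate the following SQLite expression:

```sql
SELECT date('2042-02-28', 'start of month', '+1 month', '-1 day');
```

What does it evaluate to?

`start of month` rewinds 2042-02-28 to 2042-02-01.
Adding +1 month to 2042-02-01 gives 2042-03-01.
Going back 1 day from 2042-03-01 reaches 2042-02-28 (last day of February, 28 days).

2042-02-28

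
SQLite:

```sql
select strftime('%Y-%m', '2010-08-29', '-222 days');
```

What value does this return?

2010-01

First apply '-222 days': 2010-08-29 → 2010-01-19.
`%Y-%m` extracts the year-month: 2010-01.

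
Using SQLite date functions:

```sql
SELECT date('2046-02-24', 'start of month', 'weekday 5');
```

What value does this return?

`start of month` rewinds 2046-02-24 to 2046-02-01.
`weekday 5` advances to the next Friday; 2046-02-01 is a Thursday, so it moves forward to 2046-02-02.

2046-02-02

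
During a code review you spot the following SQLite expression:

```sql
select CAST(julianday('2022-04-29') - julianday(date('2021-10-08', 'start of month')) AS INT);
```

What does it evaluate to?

`start of month` rewinds 2021-10-08 to 2021-10-01.
30 days remain in October 2021 after the 1st (31 − 1).
November 2021: 30 days.
December 2021: 31 days.
January 2022: 31 days.
February 2022: 28 days.
March 2022: 31 days.
Then 29 days into April 2022.
Total: 30 + 30 + 31 + 31 + 28 + 31 + 29 = 210.

210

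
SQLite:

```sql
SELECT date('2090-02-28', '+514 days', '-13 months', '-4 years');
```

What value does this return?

2086-06-27

Applying '+514 days' to 2090-02-28: counting 514 days forward gives 2091-07-27.
Adding -13 months to 2091-07-27 gives 2090-06-27.
Adding -4 years to 2090-06-27 gives 2086-06-27.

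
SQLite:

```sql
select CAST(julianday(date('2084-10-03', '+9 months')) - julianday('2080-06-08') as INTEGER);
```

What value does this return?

Adding +9 months to 2084-10-03 gives 2085-07-03.
22 days remain in June 2080 after the 8th (30 − 8).
Full months from July 2080 through June 2085 contribute their day counts.
Then 3 days into July 2085.
Total: 22 + 31 + 31 + 30 + 31 + 30 + 31 + 31 + 28 + 31 + 30 + 31 + 30 + 31 + 31 + 30 + 31 + 30 + 31 + 31 + 28 + 31 + 30 + 31 + 30 + 31 + 31 + 30 + 31 + 30 + 31 + 31 + 28 + 31 + 30 + 31 + 30 + 31 + 31 + 30 + 31 + 30 + 31 + 31 + 29 + 31 + 30 + 31 + 30 + 31 + 31 + 30 + 31 + 30 + 31 + 31 + 28 + 31 + 30 + 31 + 30 + 3 = 1851.

1851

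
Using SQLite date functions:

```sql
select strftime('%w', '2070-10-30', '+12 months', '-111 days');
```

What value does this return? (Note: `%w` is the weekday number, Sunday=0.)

6

First apply '+12 months', '-111 days': 2070-10-30 → 2071-07-11.
2071-07-11 is a Saturday; with Sunday=0 that is 6.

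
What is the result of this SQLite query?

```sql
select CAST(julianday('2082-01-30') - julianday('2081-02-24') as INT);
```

340

4 days remain in February 2081 after the 24th (28 − 24).
Full months from March 2081 through December 2081 contribute their day counts.
Then 30 days into January 2082.
Total: 4 + 31 + 30 + 31 + 30 + 31 + 31 + 30 + 31 + 30 + 31 + 30 = 340.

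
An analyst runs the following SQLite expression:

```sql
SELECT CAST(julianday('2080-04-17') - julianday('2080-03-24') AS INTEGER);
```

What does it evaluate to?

7 days remain in March 2080 after the 24th (31 − 24).
Then 17 days into April 2080.
Total: 7 + 17 = 24.

24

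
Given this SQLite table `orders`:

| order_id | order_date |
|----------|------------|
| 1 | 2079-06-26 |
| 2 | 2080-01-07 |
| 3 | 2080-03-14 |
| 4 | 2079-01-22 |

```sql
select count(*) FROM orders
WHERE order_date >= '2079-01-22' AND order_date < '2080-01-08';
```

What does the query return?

Rows in [2079-01-22, 2080-01-08): 2079-06-26, 2080-01-07, 2079-01-22 → 3 rows.

3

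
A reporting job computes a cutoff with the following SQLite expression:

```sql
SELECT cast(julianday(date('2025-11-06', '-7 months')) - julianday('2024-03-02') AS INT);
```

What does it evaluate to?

Adding -7 months to 2025-11-06 gives 2025-04-06.
29 days remain in March 2024 after the 2nd (31 − 2).
Full months from April 2024 through March 2025 contribute their day counts.
Then 6 days into April 2025.
Total: 29 + 30 + 31 + 30 + 31 + 31 + 30 + 31 + 30 + 31 + 31 + 28 + 31 + 6 = 400.

400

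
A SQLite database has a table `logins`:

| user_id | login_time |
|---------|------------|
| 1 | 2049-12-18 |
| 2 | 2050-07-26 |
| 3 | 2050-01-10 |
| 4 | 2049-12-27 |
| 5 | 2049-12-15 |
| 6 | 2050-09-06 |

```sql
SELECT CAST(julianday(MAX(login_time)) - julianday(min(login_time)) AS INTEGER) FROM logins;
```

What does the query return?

265

MIN = 2049-12-15, MAX = 2050-09-06.
16 days remain in December 2049 after the 15th (31 − 15).
Full months from January 2050 through August 2050 contribute their day counts.
Then 6 days into September 2050.
Total: 16 + 31 + 28 + 31 + 30 + 31 + 30 + 31 + 31 + 6 = 265.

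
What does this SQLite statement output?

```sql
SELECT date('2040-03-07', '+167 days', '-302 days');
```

2039-10-24

Applying '+167 days' to 2040-03-07: counting 167 days forward gives 2040-08-21.
Applying '-302 days' to 2040-08-21: counting 302 days back gives 2039-10-24.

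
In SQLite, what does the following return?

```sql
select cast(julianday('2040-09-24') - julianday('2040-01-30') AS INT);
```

238

1 day remains in January 2040 after the 30th (31 − 30).
Full months from February 2040 through August 2040 contribute their day counts.
Then 24 days into September 2040.
Total: 1 + 29 + 31 + 30 + 31 + 30 + 31 + 31 + 24 = 238.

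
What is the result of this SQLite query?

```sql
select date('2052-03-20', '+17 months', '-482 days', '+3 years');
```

Adding +17 months to 2052-03-20 gives 2053-08-20.
Applying '-482 days' to 2053-08-20: counting 482 days back gives 2052-04-25.
Adding +3 years to 2052-04-25 gives 2055-04-25.

2055-04-25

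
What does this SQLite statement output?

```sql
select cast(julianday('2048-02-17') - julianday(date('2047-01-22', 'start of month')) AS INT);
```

412

`start of month` rewinds 2047-01-22 to 2047-01-01.
30 days remain in January 2047 after the 1st (31 − 1).
Full months from February 2047 through January 2048 contribute their day counts.
Then 17 days into February 2048.
Total: 30 + 28 + 31 + 30 + 31 + 30 + 31 + 31 + 30 + 31 + 30 + 31 + 31 + 17 = 412.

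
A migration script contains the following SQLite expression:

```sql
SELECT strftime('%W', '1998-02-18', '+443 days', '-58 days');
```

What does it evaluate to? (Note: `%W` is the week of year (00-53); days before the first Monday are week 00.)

First apply '+443 days', '-58 days': 1998-02-18 → 1999-03-10.
1999-03-10 is a Wednesday. SQLite's %W counts Mondays since the year started; the result is 10.

10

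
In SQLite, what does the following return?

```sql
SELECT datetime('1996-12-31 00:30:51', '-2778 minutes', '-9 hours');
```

1996-12-28 17:12:51

2778 minutes = 46h 18m; -2778 minutes from 1996-12-31 00:30:51 is 1996-12-29 02:12:51 (crosses midnight).
-9 hours from 1996-12-29 02:12:51 is 1996-12-28 17:12:51 (crosses midnight).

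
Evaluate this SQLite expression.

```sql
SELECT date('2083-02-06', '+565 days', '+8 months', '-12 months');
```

Applying '+565 days' to 2083-02-06: counting 565 days forward gives 2084-08-24.
Adding +8 months to 2084-08-24 gives 2085-04-24.
Adding -12 months to 2085-04-24 gives 2084-04-24.

2084-04-24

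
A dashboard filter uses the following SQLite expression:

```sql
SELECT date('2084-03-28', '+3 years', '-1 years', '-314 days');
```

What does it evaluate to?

2085-05-18

Adding +3 years to 2084-03-28 gives 2087-03-28.
Adding -1 year to 2087-03-28 gives 2086-03-28.
Applying '-314 days' to 2086-03-28: counting 314 days back gives 2085-05-18.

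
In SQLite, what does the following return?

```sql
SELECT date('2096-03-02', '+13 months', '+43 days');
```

2097-05-15

Adding +13 months to 2096-03-02 gives 2097-04-02.
Applying '+43 days' to 2097-04-02: counting 43 days forward gives 2097-05-15.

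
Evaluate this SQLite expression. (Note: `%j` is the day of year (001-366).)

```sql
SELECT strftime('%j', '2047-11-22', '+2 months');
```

First apply '+2 months': 2047-11-22 → 2048-01-22.
Day-of-year for 2048-01-22: days since 2048-01-01 inclusive = 22, zero-padded to 022.

022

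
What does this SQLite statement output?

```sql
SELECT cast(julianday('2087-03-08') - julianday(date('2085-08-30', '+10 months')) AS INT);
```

Adding +10 months to 2085-08-30 gives 2086-06-30.
0 days remain in June 2086 after the 30th (30 − 30).
Full months from July 2086 through February 2087 contribute their day counts.
Then 8 days into March 2087.
Total: 0 + 31 + 31 + 30 + 31 + 30 + 31 + 31 + 28 + 8 = 251.

251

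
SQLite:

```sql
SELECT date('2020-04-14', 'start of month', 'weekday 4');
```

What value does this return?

`start of month` rewinds 2020-04-14 to 2020-04-01.
`weekday 4` advances to the next Thursday; 2020-04-01 is a Wednesday, so it moves forward to 2020-04-02.

2020-04-02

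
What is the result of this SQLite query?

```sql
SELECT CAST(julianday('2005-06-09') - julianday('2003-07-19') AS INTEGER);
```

12 days remain in July 2003 after the 19th (31 − 19).
Full months from August 2003 through May 2005 contribute their day counts.
Then 9 days into June 2005.
Total: 12 + 31 + 30 + 31 + 30 + 31 + 31 + 29 + 31 + 30 + 31 + 30 + 31 + 31 + 30 + 31 + 30 + 31 + 31 + 28 + 31 + 30 + 31 + 9 = 691.

691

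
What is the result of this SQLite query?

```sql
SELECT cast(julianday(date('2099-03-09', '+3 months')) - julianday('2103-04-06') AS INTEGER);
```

-1396

Adding +3 months to 2099-03-09 gives 2099-06-09.
21 days remain in June 2099 after the 9th (30 − 9).
Full months from July 2099 through March 2103 contribute their day counts.
Then 6 days into April 2103.
Total: 21 + 31 + 31 + 30 + 31 + 30 + 31 + 31 + 28 + 31 + 30 + 31 + 30 + 31 + 31 + 30 + 31 + 30 + 31 + 31 + 28 + 31 + 30 + 31 + 30 + 31 + 31 + 30 + 31 + 30 + 31 + 31 + 28 + 31 + 30 + 31 + 30 + 31 + 31 + 30 + 31 + 30 + 31 + 31 + 28 + 31 + 6 = 1396.
The subtraction is earlier − later, so the result is −1396 → -1396.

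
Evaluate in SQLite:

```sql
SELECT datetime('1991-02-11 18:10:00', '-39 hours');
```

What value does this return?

-39 hours from 1991-02-11 18:10:00 is 1991-02-10 03:10:00 (crosses midnight).

1991-02-10 03:10:00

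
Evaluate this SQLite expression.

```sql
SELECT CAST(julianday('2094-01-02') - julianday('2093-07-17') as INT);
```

169

14 days remain in July 2093 after the 17th (31 − 17).
August 2093: 31 days.
September 2093: 30 days.
October 2093: 31 days.
November 2093: 30 days.
December 2093: 31 days.
Then 2 days into January 2094.
Total: 14 + 31 + 30 + 31 + 30 + 31 + 2 = 169.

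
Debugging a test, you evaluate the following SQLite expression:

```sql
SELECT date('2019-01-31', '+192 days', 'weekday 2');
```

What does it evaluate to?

Applying '+192 days' to 2019-01-31: counting 192 days forward gives 2019-08-11.
`weekday 2` advances to the next Tuesday; 2019-08-11 is a Sunday, so it moves forward to 2019-08-13.

2019-08-13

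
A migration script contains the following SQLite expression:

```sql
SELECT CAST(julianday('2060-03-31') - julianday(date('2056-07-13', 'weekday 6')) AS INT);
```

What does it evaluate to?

`weekday 6` advances to the next Saturday; 2056-07-13 is a Thursday, so it moves forward to 2056-07-15.
16 days remain in July 2056 after the 15th (31 − 15).
Full months from August 2056 through February 2060 contribute their day counts.
Then 31 days into March 2060.
Total: 16 + 31 + 30 + 31 + 30 + 31 + 31 + 28 + 31 + 30 + 31 + 30 + 31 + 31 + 30 + 31 + 30 + 31 + 31 + 28 + 31 + 30 + 31 + 30 + 31 + 31 + 30 + 31 + 30 + 31 + 31 + 28 + 31 + 30 + 31 + 30 + 31 + 31 + 30 + 31 + 30 + 31 + 31 + 29 + 31 = 1355.

1355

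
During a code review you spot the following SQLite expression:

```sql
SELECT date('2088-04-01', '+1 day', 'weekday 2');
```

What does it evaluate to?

Advancing 1 more day within April lands on 2088-04-02.
`weekday 2` advances to the next Tuesday; 2088-04-02 is a Friday, so it moves forward to 2088-04-06.

2088-04-06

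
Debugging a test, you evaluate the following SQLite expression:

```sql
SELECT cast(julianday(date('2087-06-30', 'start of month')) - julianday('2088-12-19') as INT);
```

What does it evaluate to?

`start of month` rewinds 2087-06-30 to 2087-06-01.
29 days remain in June 2087 after the 1st (30 − 1).
Full months from July 2087 through November 2088 contribute their day counts.
Then 19 days into December 2088.
Total: 29 + 31 + 31 + 30 + 31 + 30 + 31 + 31 + 29 + 31 + 30 + 31 + 30 + 31 + 31 + 30 + 31 + 30 + 19 = 567.
The subtraction is earlier − later, so the result is −567 → -567.

-567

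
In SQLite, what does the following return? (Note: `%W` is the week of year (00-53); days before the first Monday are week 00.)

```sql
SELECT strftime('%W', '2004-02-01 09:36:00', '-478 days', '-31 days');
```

36

First apply '-478 days', '-31 days': 2004-02-01 09:36:00 → 2002-09-10 09:36:00.
2002-09-10 is a Tuesday. SQLite's %W counts Mondays since the year started; the result is 36.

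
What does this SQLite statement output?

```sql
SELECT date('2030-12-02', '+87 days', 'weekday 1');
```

2031-03-03

Applying '+87 days' to 2030-12-02: counting 87 days forward gives 2031-02-27.
`weekday 1` advances to the next Monday; 2031-02-27 is a Thursday, so it moves forward to 2031-03-03.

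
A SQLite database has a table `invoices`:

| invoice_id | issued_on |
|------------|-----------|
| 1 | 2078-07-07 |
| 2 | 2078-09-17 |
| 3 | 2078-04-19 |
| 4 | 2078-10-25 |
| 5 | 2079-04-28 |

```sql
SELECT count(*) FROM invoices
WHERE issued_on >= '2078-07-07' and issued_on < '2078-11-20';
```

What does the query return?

Rows in [2078-07-07, 2078-11-20): 2078-07-07, 2078-09-17, 2078-10-25 → 3 rows.

3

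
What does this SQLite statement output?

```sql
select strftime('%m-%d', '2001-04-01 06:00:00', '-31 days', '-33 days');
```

01-27

First apply '-31 days', '-33 days': 2001-04-01 06:00:00 → 2001-01-27 06:00:00.
`%m-%d` extracts the month-day: 01-27.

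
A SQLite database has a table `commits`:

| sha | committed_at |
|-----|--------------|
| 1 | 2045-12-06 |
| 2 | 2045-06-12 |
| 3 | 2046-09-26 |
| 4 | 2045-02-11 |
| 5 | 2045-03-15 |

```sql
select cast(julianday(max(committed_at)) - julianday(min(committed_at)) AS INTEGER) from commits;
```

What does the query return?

MIN = 2045-02-11, MAX = 2046-09-26.
17 days remain in February 2045 after the 11th (28 − 11).
Full months from March 2045 through August 2046 contribute their day counts.
Then 26 days into September 2046.
Total: 17 + 31 + 30 + 31 + 30 + 31 + 31 + 30 + 31 + 30 + 31 + 31 + 28 + 31 + 30 + 31 + 30 + 31 + 31 + 26 = 592.

592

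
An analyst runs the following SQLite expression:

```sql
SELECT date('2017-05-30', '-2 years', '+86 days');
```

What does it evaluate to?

2015-08-24

Adding -2 years to 2017-05-30 gives 2015-05-30.
Applying '+86 days' to 2015-05-30: counting 86 days forward gives 2015-08-24.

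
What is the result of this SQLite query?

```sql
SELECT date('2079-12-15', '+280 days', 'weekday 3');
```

2080-09-25

Applying '+280 days' to 2079-12-15: counting 280 days forward gives 2080-09-20.
`weekday 3` advances to the next Wednesday; 2080-09-20 is a Friday, so it moves forward to 2080-09-25.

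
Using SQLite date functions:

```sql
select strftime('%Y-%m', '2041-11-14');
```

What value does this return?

2041-11

`%Y-%m` extracts the year-month: 2041-11.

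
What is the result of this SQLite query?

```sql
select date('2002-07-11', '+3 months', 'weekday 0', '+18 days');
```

2002-10-31

Adding +3 months to 2002-07-11 gives 2002-10-11.
`weekday 0` advances to the next Sunday; 2002-10-11 is a Friday, so it moves forward to 2002-10-13.
Advancing 18 more days within October lands on 2002-10-31.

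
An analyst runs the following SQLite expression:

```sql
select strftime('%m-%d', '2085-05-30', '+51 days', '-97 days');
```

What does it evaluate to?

First apply '+51 days', '-97 days': 2085-05-30 → 2085-04-14.
`%m-%d` extracts the month-day: 04-14.

04-14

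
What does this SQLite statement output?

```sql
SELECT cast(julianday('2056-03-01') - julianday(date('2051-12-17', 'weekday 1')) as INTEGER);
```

`weekday 1` advances to the next Monday; 2051-12-17 is a Sunday, so it moves forward to 2051-12-18.
13 days remain in December 2051 after the 18th (31 − 18).
Full months from January 2052 through February 2056 contribute their day counts.
Then 1 day into March 2056.
Total: 13 + 31 + 29 + 31 + 30 + 31 + 30 + 31 + 31 + 30 + 31 + 30 + 31 + 31 + 28 + 31 + 30 + 31 + 30 + 31 + 31 + 30 + 31 + 30 + 31 + 31 + 28 + 31 + 30 + 31 + 30 + 31 + 31 + 30 + 31 + 30 + 31 + 31 + 28 + 31 + 30 + 31 + 30 + 31 + 31 + 30 + 31 + 30 + 31 + 31 + 29 + 1 = 1535.

1535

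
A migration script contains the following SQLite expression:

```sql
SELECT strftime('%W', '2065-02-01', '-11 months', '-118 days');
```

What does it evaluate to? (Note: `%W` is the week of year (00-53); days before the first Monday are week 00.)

First apply '-11 months', '-118 days': 2065-02-01 → 2063-11-04.
2063-11-04 is a Sunday. SQLite's %W counts Mondays since the year started; the result is 44.

44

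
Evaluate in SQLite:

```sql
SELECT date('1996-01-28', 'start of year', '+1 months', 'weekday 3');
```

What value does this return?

`start of year` rewinds 1996-01-28 to 1996-01-01.
Adding +1 month to 1996-01-01 gives 1996-02-01.
`weekday 3` advances to the next Wednesday; 1996-02-01 is a Thursday, so it moves forward to 1996-02-07.

1996-02-07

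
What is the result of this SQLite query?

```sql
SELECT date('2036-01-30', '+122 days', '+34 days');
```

Applying '+122 days' to 2036-01-30: counting 122 days forward gives 2036-05-31.
May 2036 has 31 days; 0 remain after the 31st, so 1 days reach 2036-06-01.
June 2036 has 30 days; 29 remain after the 1st, so 30 days reach 2036-07-01.
Advancing 3 more days within July lands on 2036-07-04.

2036-07-04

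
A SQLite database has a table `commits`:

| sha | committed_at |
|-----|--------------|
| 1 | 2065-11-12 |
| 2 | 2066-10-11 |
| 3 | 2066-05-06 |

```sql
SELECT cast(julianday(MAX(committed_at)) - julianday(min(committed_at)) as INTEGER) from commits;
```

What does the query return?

MIN = 2065-11-12, MAX = 2066-10-11.
18 days remain in November 2065 after the 12th (30 − 12).
Full months from December 2065 through September 2066 contribute their day counts.
Then 11 days into October 2066.
Total: 18 + 31 + 31 + 28 + 31 + 30 + 31 + 30 + 31 + 31 + 30 + 11 = 333.

333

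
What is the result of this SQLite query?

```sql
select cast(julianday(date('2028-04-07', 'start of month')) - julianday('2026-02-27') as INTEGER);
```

`start of month` rewinds 2028-04-07 to 2028-04-01.
1 day remains in February 2026 after the 27th (28 − 27).
Full months from March 2026 through March 2028 contribute their day counts.
Then 1 day into April 2028.
Total: 1 + 31 + 30 + 31 + 30 + 31 + 31 + 30 + 31 + 30 + 31 + 31 + 28 + 31 + 30 + 31 + 30 + 31 + 31 + 30 + 31 + 30 + 31 + 31 + 29 + 31 + 1 = 764.

764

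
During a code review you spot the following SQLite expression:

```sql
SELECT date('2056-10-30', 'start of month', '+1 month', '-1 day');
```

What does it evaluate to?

2056-10-31

`start of month` rewinds 2056-10-30 to 2056-10-01.
Adding +1 month to 2056-10-01 gives 2056-11-01.
Going back 1 day from 2056-11-01 reaches 2056-10-31 (last day of October, 31 days).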